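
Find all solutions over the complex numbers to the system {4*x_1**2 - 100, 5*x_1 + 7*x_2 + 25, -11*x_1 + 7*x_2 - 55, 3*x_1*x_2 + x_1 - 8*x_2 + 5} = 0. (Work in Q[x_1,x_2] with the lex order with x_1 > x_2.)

Compute a lex Gröbner basis by Buchberger's algorithm.
f_1 = 4*x_1**2 - 100, LT = x_1**2.
f_2 = 5*x_1 + 7*x_2 + 25, LT = x_1.
f_3 = -11*x_1 + 7*x_2 - 55, LT = x_1.
f_4 = 3*x_1*x_2 + x_1 - 8*x_2 + 5, LT = x_1*x_2.

S(f_1,f_2): lcm = x_1**2. S = -7/5*x_1*x_2 - 5*x_1 - 25.
  reduce S modulo (f_1, f_2, f_3, f_4):
  remainder 49/25*x_2**2 + 14*x_2 ≠ 0; add h_5 = 49/25*x_2**2 + 14*x_2 to the basis.

S(f_1,f_3): lcm = x_1**2. S = 7/11*x_1*x_2 - 5*x_1 - 25.
  reduce S modulo (f_1, f_2, f_3, f_4, h_5):
  remainder 112/11*x_2 ≠ 0; add h_6 = 112/11*x_2 to the basis.

The other S-polynomials (S(f_1,f_4), S(f_2,f_3), S(f_2,f_4), S(f_3,f_4), S(f_1,h_5), S(f_2,h_5), S(f_3,h_5), S(f_4,h_5), S(f_1,h_6), S(f_2,h_6), S(f_3,h_6), S(f_4,h_6), S(h_5,h_6)) all reduce to 0 modulo the current basis, so we have a Gröbner basis.
Inter-reduce: drop elements whose leading term is divisible by another's, tail-reduce, and make monic.
Reduced Gröbner basis: {x_1 + 5, x_2}.

Elimination: the polynomial x_2 lies in the elimination ideal for x_2, so x_2 ∈ {0}. For each such x_2, the remaining basis elements (now univariate) give the rest of the solution.
  x_2 = 0: the earlier basis element becomes x_1 + 5 = 0, giving x_1 = -5 — point (-5, 0).

{(-5, 0)}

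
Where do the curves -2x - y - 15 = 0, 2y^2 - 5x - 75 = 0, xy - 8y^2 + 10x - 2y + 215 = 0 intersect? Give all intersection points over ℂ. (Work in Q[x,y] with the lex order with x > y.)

{(-5, -5)}

Compute a lex Gröbner basis by Buchberger's algorithm.
f_1 = -2x - y - 15, LT = x.
f_2 = -5x + 2y^2 - 75, LT = x.
f_3 = xy + 10x - 8y^2 - 2y + 215, LT = xy.

S(f_1,f_2): lcm = x. S = 2/5y^2 + 1/2y - 15/2.
  leading term y^2: no divisor's leading term divides it; move 2/5y^2 to the remainder.
  leading term y: no divisor's leading term divides it; move 1/2y to the remainder.
  leading term 1: no divisor's leading term divides it; move -15/2 to the remainder.
  remainder 2/5y^2 + 1/2y - 15/2 ≠ 0; add h_4 = 2/5y^2 + 1/2y - 15/2 to the basis.

S(f_1,f_3): lcm = xy. S = -10x + 17/2y^2 + 19/2y - 215.
  leading term x: subtract (5)·f_1 from -10x + 17/2y^2 + 19/2y - 215 → 17/2y^2 + 29/2y - 140
  leading term y^2: subtract (85/4)·h_4 from 17/2y^2 + 29/2y - 140 → 31/8y + 155/8
  leading term y: no divisor's leading term divides it; move 31/8y to the remainder.
  leading term 1: no divisor's leading term divides it; move 155/8 to the remainder.
  remainder 31/8y + 155/8 ≠ 0; add h_5 = 31/8y + 155/8 to the basis.

S(f_2,f_3): lcm = xy. S = -10x - 2/5y^3 + 8y^2 + 17y - 215.
  leading term x: subtract (5)·f_1 from -10x - 2/5y^3 + 8y^2 + 17y - 215 → -2/5y^3 + 8y^2 + 22y - 140
  leading term y^3: subtract (-y)·h_4 from -2/5y^3 + 8y^2 + 22y - 140 → 17/2y^2 + 29/2y - 140
  leading term y^2: subtract (85/4)·h_4 from 17/2y^2 + 29/2y - 140 → 31/8y + 155/8
  leading term y: subtract (1)·h_5 from 31/8y + 155/8 → 0
  remainder 0.

S(f_1,h_4): leading monomials are coprime, so the S-polynomial reduces to 0 (Buchberger's first criterion).
S(f_2,h_4): leading monomials are coprime, so the S-polynomial reduces to 0 (Buchberger's first criterion).
S(f_3,h_4): lcm = xy^2. S = 35/4xy + 75/4x - 8y^3 - 2y^2 + 215y.
  leading term xy: subtract (-35/8y)·f_1 from 35/4xy + 75/4x - 8y^3 - 2y^2 + 215y → 75/4x - 8y^3 - 51/8y^2 + 1195/8y
  leading term x: subtract (-75/8)·f_1 from 75/4x - 8y^3 - 51/8y^2 + 1195/8y → -8y^3 - 51/8y^2 + 140y - 1125/8
  leading term y^3: subtract (-20y)·h_4 from -8y^3 - 51/8y^2 + 140y - 1125/8 → 29/8y^2 - 10y - 1125/8
  leading term y^2: subtract (145/16)·h_4 from 29/8y^2 - 10y - 1125/8 → -465/32y - 2325/32
  leading term y: subtract (-15/4)·h_5 from -465/32y - 2325/32 → 0
  remainder 0.

S(f_1,h_5): leading monomials are coprime, so the S-polynomial reduces to 0 (Buchberger's first criterion).
S(f_2,h_5): leading monomials are coprime, so the S-polynomial reduces to 0 (Buchberger's first criterion).
S(f_3,h_5): lcm = xy. S = 5x - 8y^2 - 2y + 215.
  leading term x: subtract (-5/2)·f_1 from 5x - 8y^2 - 2y + 215 → -8y^2 - 9/2y + 355/2
  leading term y^2: subtract (-20)·h_4 from -8y^2 - 9/2y + 355/2 → 11/2y + 55/2
  leading term y: subtract (44/31)·h_5 from 11/2y + 55/2 → 0
  remainder 0.

S(h_4,h_5): lcm = y^2. S = -15/4y - 75/4.
  leading term y: subtract (-30/31)·h_5 from -15/4y - 75/4 → 0
  remainder 0.

Every S-polynomial of the final basis reduces to 0, so we have a Gröbner basis.
Inter-reduce: drop elements whose leading term is divisible by another's, tail-reduce, and make monic.
Reduced Gröbner basis: {x + 5, y + 5}.

The lex basis is triangular: the last element involves only y. Solving y + 5 = 0 gives y ∈ {-5}; substituting each value into the earlier elements determines the remaining variables.
  y = -5: the earlier basis element becomes x + 5 = 0, giving x = -5 — point (-5, -5).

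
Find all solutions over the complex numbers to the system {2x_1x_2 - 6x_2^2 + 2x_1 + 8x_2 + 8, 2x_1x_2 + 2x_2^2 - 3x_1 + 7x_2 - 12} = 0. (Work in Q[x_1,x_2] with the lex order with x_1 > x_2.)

{(-4, 0), (-31/10 - 7*sqrt(6)/20, 1/2 - sqrt(6)/4), (-31/10 + 7*sqrt(6)/20, 1/2 + sqrt(6)/4)}

Compute a lex Gröbner basis by Buchberger's algorithm.
f_1 = 2x_1x_2 + 2x_1 - 6x_2^2 + 8x_2 + 8, LT = x_1x_2.
f_2 = 2x_1x_2 - 3x_1 + 2x_2^2 + 7x_2 - 12, LT = x_1x_2.

S(f_1,f_2): lcm = x_1x_2. S = 5/2x_1 - 4x_2^2 + 1/2x_2 + 10.
  reduce S modulo (f_1, f_2):
  remainder 5/2x_1 - 4x_2^2 + 1/2x_2 + 10 ≠ 0; add h_3 = 5/2x_1 - 4x_2^2 + 1/2x_2 + 10 to the basis.

S(f_1,h_3): lcm = x_1x_2. S = x_1 + 8/5x_2^3 - 16/5x_2^2 + 4.
  reduce S modulo (f_1, f_2, h_3):
  remainder 8/5x_2^3 - 8/5x_2^2 - 1/5x_2 ≠ 0; add h_4 = 8/5x_2^3 - 8/5x_2^2 - 1/5x_2 to the basis.

The other S-polynomials (S(f_2,h_3), S(f_1,h_4), S(f_2,h_4), S(h_3,h_4)) all reduce to 0 modulo the current basis, so we have a Gröbner basis.
Inter-reduce: drop elements whose leading term is divisible by another's, tail-reduce, and make monic.
Reduced Gröbner basis: {x_1 - 8/5x_2^2 + 1/5x_2 + 4, x_2^3 - x_2^2 - 1/8x_2}.

A lex Gröbner basis eliminates variables successively. Here x_2^3 - x_2^2 - 1/8x_2 depends only on x_2, with roots {0, 1/2 - sqrt(6)/4, 1/2 + sqrt(6)/4}; lifting each root through the earlier basis elements recovers the full solutions.
  x_2 = 0: the earlier basis element becomes x_1 + 4 = 0, giving x_1 = -4 — point (-4, 0).
  x_2 = 1/2 - sqrt(6)/4: the earlier basis element becomes x_1 + 7*sqrt(6)/20 + 31/10 = 0, giving x_1 = -31/10 - 7*sqrt(6)/20 — point (-31/10 - 7*sqrt(6)/20, 1/2 - sqrt(6)/4).
  x_2 = 1/2 + sqrt(6)/4: the earlier basis element becomes x_1 - 7*sqrt(6)/20 + 31/10 = 0, giving x_1 = -31/10 + 7*sqrt(6)/20 — point (-31/10 + 7*sqrt(6)/20, 1/2 + sqrt(6)/4).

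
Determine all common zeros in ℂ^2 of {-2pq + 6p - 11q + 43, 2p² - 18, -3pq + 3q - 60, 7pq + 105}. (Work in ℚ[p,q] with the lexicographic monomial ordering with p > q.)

{(-3, 5)}

Compute a lex Gröbner basis by Buchberger's algorithm.
f_1 = -2pq + 6p - 11q + 43, LT = pq.
f_2 = 2p² - 18, LT = p².
f_3 = -3pq + 3q - 60, LT = pq.
f_4 = 7pq + 105, LT = pq.

S(f_1,f_2): lcm = p²q. S = -3p² + 11/2pq - 43/2p + 9q.
  leading term p²: subtract (-3/2)·f_2 from -3p² + 11/2pq - 43/2p + 9q → 11/2pq - 43/2p + 9q - 27
  leading term pq: subtract (-11/4)·f_1 from 11/2pq - 43/2p + 9q - 27 → -5p - 85/4q + 365/4
  leading term p: no divisor's leading term divides it; move -5p to the remainder.
  leading term q: no divisor's leading term divides it; move -85/4q to the remainder.
  leading term 1: no divisor's leading term divides it; move 365/4 to the remainder.
  remainder -5p - 85/4q + 365/4 ≠ 0; add h_5 = -5p - 85/4q + 365/4 to the basis.

S(f_1,f_3): lcm = pq. S = -3p + 13/2q - 83/2.
  leading term p: subtract (⅗)·h_5 from -3p + 13/2q - 83/2 → 77/4q - 385/4
  leading term q: no divisor's leading term divides it; move 77/4q to the remainder.
  leading term 1: no divisor's leading term divides it; move -385/4 to the remainder.
  remainder 77/4q - 385/4 ≠ 0; add h_6 = 77/4q - 385/4 to the basis.

The other S-polynomials (S(f_1,f_4), S(f_2,f_3), S(f_2,f_4), S(f_3,f_4), S(f_1,h_5), S(f_2,h_5), S(f_3,h_5), S(f_4,h_5), S(f_1,h_6), S(f_2,h_6), S(f_3,h_6), S(f_4,h_6), S(h_5,h_6)) all reduce to 0 modulo the current basis, so we have a Gröbner basis.
Inter-reduce: drop elements whose leading term is divisible by another's, tail-reduce, and make monic.
Reduced Gröbner basis: {p + 3, q - 5}.

Elimination: the polynomial q - 5 lies in the elimination ideal for q, so q ∈ {5}. For each such q, the remaining basis elements (now univariate) give the rest of the solution.
  q = 5: the earlier basis element becomes p + 3 = 0, giving p = -3 — point (-3, 5).
Check: every point annihilates each of the original generators.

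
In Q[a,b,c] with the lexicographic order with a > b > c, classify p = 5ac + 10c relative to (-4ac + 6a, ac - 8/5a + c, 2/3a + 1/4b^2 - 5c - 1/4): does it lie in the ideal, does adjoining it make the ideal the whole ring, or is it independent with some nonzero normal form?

First compute the reduced Gröbner basis of I by Buchberger's algorithm.
f_1 = -4ac + 6a, LT = ac.
f_2 = ac - 8/5a + c, LT = ac.
f_3 = 2/3a + 1/4b^2 - 5c - 1/4, LT = a.

S(f_1,f_2): lcm = ac. S = 1/10a - c.
  reduce S modulo (f_1, f_2, f_3):
  remainder -3/80b^2 - 1/4c + 3/80 ≠ 0; add h_4 = -3/80b^2 - 1/4c + 3/80 to the basis.

S(f_1,f_3): lcm = ac. S = -3/2a - 3/8b^2c + 15/2c^2 + 3/8c.
  reduce S modulo (f_1, f_2, f_3, h_4):
  remainder 10c^2 - 15c ≠ 0; add h_5 = 10c^2 - 15c to the basis.

The other S-polynomials (S(f_2,f_3), S(f_1,h_4), S(f_2,h_4), S(f_3,h_4), S(f_1,h_5), S(f_2,h_5), S(f_3,h_5), S(h_4,h_5)) all reduce to 0 modulo the current basis, so we have a Gröbner basis.
Inter-reduce: drop elements whose leading term is divisible by another's, tail-reduce, and make monic.
Reduced Gröbner basis: {a - 10c, b^2 + 20/3c - 1, c^2 - 3/2c}.
Label its elements g_1 = a - 10c, g_2 = b^2 + 20/3c - 1, g_3 = c^2 - 3/2c.

Reduce p = 5ac + 10c modulo G:
  leading term ac: subtract (5c)·g_1 from 5ac + 10c → 50c^2 + 10c
  leading term c^2: subtract (50)·g_3 from 50c^2 + 10c → 85c
  leading term c: no divisor's leading term divides it; move 85c to the remainder.
  normal form = 85c.
The normal form is nonzero, so p ∉ I. Since p minus its normal form lies in I, I + (p) = I + (r) where r = 85c; decide whether this ideal is the whole ring.
Run Buchberger on G together with r (pairs among the g_i already reduce to 0 since G is a Gröbner basis):
g_1 = a - 10c, LT = a.
g_2 = b^2 + 20/3c - 1, LT = b^2.
g_3 = c^2 - 3/2c, LT = c^2.
r = 85c, LT = c.

The S-polynomials (S(g_1,g_2), S(g_1,g_3), S(g_1,r), S(g_2,g_3), S(g_2,r), S(g_3,r)) all reduce to 0 modulo the current basis, so we have a Gröbner basis.
Inter-reduce: drop elements whose leading term is divisible by another's, tail-reduce, and make monic.
Reduced Gröbner basis: {a, b^2 - 1, c}.
The reduced Gröbner basis of I + (p) is {a, b^2 - 1, c} ≠ {1}, a proper ideal, so the enlarged system stays consistent: p is independent of I, with normal form 85c.

5ac + 10c is independent of I; its normal form modulo I is 85c.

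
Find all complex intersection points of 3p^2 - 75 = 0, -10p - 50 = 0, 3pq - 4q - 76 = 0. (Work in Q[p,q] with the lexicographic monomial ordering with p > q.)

{(-5, -4)}

Compute a lex Gröbner basis by Buchberger's algorithm.
f_1 = 3p^2 - 75, LT = p^2.
f_2 = -10p - 50, LT = p.
f_3 = 3pq - 4q - 76, LT = pq.

S(f_1,f_3): lcm = p^2q. S = 4/3pq + 76/3p - 25q.
  leading term pq: subtract (-2/15q)·f_2 from 4/3pq + 76/3p - 25q → 76/3p - 95/3q
  leading term p: subtract (-38/15)·f_2 from 76/3p - 95/3q → -95/3q - 380/3
  leading term q: no divisor's leading term divides it; move -95/3q to the remainder.
  leading term 1: no divisor's leading term divides it; move -380/3 to the remainder.
  remainder -95/3q - 380/3 ≠ 0; add h_4 = -95/3q - 380/3 to the basis.

The other S-polynomials (S(f_1,f_2), S(f_2,f_3), S(f_1,h_4), S(f_2,h_4), S(f_3,h_4)) all reduce to 0 modulo the current basis, so we have a Gröbner basis.
Inter-reduce: drop elements whose leading term is divisible by another's, tail-reduce, and make monic.
Reduced Gröbner basis: {p + 5, q + 4}.

From the last basis element, q + 4 = 0, so q takes values in {-4}. Each choice, substituted upward through the basis, yields the corresponding point(s) of the solution set.
  q = -4: the earlier basis element becomes p + 5 = 0, giving p = -5 — point (-5, -4).
Substituting each solution back into the original system confirms all equations vanish.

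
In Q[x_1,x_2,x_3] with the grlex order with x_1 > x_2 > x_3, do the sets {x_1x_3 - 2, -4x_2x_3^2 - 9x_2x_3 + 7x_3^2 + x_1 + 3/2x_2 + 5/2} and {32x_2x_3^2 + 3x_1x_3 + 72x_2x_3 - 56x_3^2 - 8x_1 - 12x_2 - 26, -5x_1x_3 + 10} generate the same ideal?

Yes, the ideals are equal.

Since reduced Gröbner bases are canonical representatives of ideals under a given ordering, it suffices to compute and compare them.
Buchberger on the first generating set:
f_1 = x_1x_3 - 2, LT = x_1x_3.
f_2 = -4x_2x_3^2 - 9x_2x_3 + 7x_3^2 + x_1 + 3/2x_2 + 5/2, LT = x_2x_3^2.

S(f_1,f_2): lcm = x_1x_2x_3^2. S = -9/4x_1x_2x_3 + 7/4x_1x_3^2 + 1/4x_1^2 + 3/8x_1x_2 - 2x_2x_3 + 5/8x_1.
  leading term x_1x_2x_3: subtract (-9/4x_2)·f_1 from -9/4x_1x_2x_3 + 7/4x_1x_3^2 + 1/4x_1^2 + 3/8x_1x_2 - 2x_2x_3 + 5/8x_1 → 7/4x_1x_3^2 + 1/4x_1^2 + 3/8x_1x_2 - 2x_2x_3 + 5/8x_1 - 9/2x_2
  leading term x_1x_3^2: subtract (7/4x_3)·f_1 from 7/4x_1x_3^2 + 1/4x_1^2 + 3/8x_1x_2 - 2x_2x_3 + 5/8x_1 - 9/2x_2 → 1/4x_1^2 + 3/8x_1x_2 - 2x_2x_3 + 5/8x_1 - 9/2x_2 + 7/2x_3
  leading term x_1^2: no divisor's leading term divides it; move 1/4x_1^2 to the remainder.
  leading term x_1x_2: no divisor's leading term divides it; move 3/8x_1x_2 to the remainder.
  leading term x_2x_3: no divisor's leading term divides it; move -2x_2x_3 to the remainder.
  leading term x_1: no divisor's leading term divides it; move 5/8x_1 to the remainder.
  leading term x_2: no divisor's leading term divides it; move -9/2x_2 to the remainder.
  leading term x_3: no divisor's leading term divides it; move 7/2x_3 to the remainder.
  remainder 1/4x_1^2 + 3/8x_1x_2 - 2x_2x_3 + 5/8x_1 - 9/2x_2 + 7/2x_3 ≠ 0; add g_3 = 1/4x_1^2 + 3/8x_1x_2 - 2x_2x_3 + 5/8x_1 - 9/2x_2 + 7/2x_3 to the basis.

The other S-polynomials (S(f_1,g_3), S(f_2,g_3)) all reduce to 0 modulo the current basis, so we have a Gröbner basis.
Inter-reduce: drop elements whose leading term is divisible by another's, tail-reduce, and make monic.
Reduced Gröbner basis: {x_2x_3^2 + 9/4x_2x_3 - 7/4x_3^2 - 1/4x_1 - 3/8x_2 - 5/8, x_1^2 + 3/2x_1x_2 - 8x_2x_3 + 5/2x_1 - 18x_2 + 14x_3, x_1x_3 - 2}.

Buchberger on the second generating set:
h_1 = 32x_2x_3^2 + 3x_1x_3 + 72x_2x_3 - 56x_3^2 - 8x_1 - 12x_2 - 26, LT = x_2x_3^2.
h_2 = -5x_1x_3 + 10, LT = x_1x_3.

S(h_1,h_2): lcm = x_1x_2x_3^2. S = 3/32x_1^2x_3 + 9/4x_1x_2x_3 - 7/4x_1x_3^2 - 1/4x_1^2 - 3/8x_1x_2 + 2x_2x_3 - 13/16x_1.
  leading term x_1^2x_3: subtract (-3/160x_1)·h_2 from 3/32x_1^2x_3 + 9/4x_1x_2x_3 - 7/4x_1x_3^2 - 1/4x_1^2 - 3/8x_1x_2 + 2x_2x_3 - 13/16x_1 → 9/4x_1x_2x_3 - 7/4x_1x_3^2 - 1/4x_1^2 - 3/8x_1x_2 + 2x_2x_3 - 5/8x_1
  leading term x_1x_2x_3: subtract (-9/20x_2)·h_2 from 9/4x_1x_2x_3 - 7/4x_1x_3^2 - 1/4x_1^2 - 3/8x_1x_2 + 2x_2x_3 - 5/8x_1 → -7/4x_1x_3^2 - 1/4x_1^2 - 3/8x_1x_2 + 2x_2x_3 - 5/8x_1 + 9/2x_2
  leading term x_1x_3^2: subtract (7/20x_3)·h_2 from -7/4x_1x_3^2 - 1/4x_1^2 - 3/8x_1x_2 + 2x_2x_3 - 5/8x_1 + 9/2x_2 → -1/4x_1^2 - 3/8x_1x_2 + 2x_2x_3 - 5/8x_1 + 9/2x_2 - 7/2x_3
  leading term x_1^2: no divisor's leading term divides it; move -1/4x_1^2 to the remainder.
  leading term x_1x_2: no divisor's leading term divides it; move -3/8x_1x_2 to the remainder.
  leading term x_2x_3: no divisor's leading term divides it; move 2x_2x_3 to the remainder.
  leading term x_1: no divisor's leading term divides it; move -5/8x_1 to the remainder.
  leading term x_2: no divisor's leading term divides it; move 9/2x_2 to the remainder.
  leading term x_3: no divisor's leading term divides it; move -7/2x_3 to the remainder.
  remainder -1/4x_1^2 - 3/8x_1x_2 + 2x_2x_3 - 5/8x_1 + 9/2x_2 - 7/2x_3 ≠ 0; add k_3 = -1/4x_1^2 - 3/8x_1x_2 + 2x_2x_3 - 5/8x_1 + 9/2x_2 - 7/2x_3 to the basis.

The other S-polynomials (S(h_1,k_3), S(h_2,k_3)) all reduce to 0 modulo the current basis, so we have a Gröbner basis.
Inter-reduce: drop elements whose leading term is divisible by another's, tail-reduce, and make monic.
Reduced Gröbner basis: {x_2x_3^2 + 9/4x_2x_3 - 7/4x_3^2 - 1/4x_1 - 3/8x_2 - 5/8, x_1^2 + 3/2x_1x_2 - 8x_2x_3 + 5/2x_1 - 18x_2 + 14x_3, x_1x_3 - 2}.

The two bases agree; hence the ideals are identical.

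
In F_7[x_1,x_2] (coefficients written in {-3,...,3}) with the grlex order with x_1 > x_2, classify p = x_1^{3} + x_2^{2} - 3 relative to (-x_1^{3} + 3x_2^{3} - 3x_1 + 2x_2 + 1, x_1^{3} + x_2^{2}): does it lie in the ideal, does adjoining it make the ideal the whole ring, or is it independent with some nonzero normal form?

Adjoining x_1^{3} + x_2^{2} - 3 makes the ideal the whole ring: the system is inconsistent.

First compute the reduced Gröbner basis of I by Buchberger's algorithm.
f_1 = -x_1^{3} + 3x_2^{3} - 3x_1 + 2x_2 + 1, LT = x_1^{3}.
f_2 = x_1^{3} + x_2^{2}, LT = x_1^{3}.

S(f_1,f_2): lcm = x_1^{3}. S = -3x_2^{3} - x_2^{2} + 3x_1 - 2x_2 - 1.
  leading term x_2^{3}: no divisor's leading term divides it; move -3x_2^{3} to the remainder.
  leading term x_2^{2}: no divisor's leading term divides it; move -x_2^{2} to the remainder.
  leading term x_1: no divisor's leading term divides it; move 3x_1 to the remainder.
  leading term x_2: no divisor's leading term divides it; move -2x_2 to the remainder.
  leading term 1: no divisor's leading term divides it; move -1 to the remainder.
  remainder -3x_2^{3} - x_2^{2} + 3x_1 - 2x_2 - 1 ≠ 0; add h_3 = -3x_2^{3} - x_2^{2} + 3x_1 - 2x_2 - 1 to the basis.

The other S-polynomials (S(f_1,h_3), S(f_2,h_3)) all reduce to 0 modulo the current basis, so we have a Gröbner basis.
Inter-reduce: drop elements whose leading term is divisible by another's, tail-reduce, and make monic.
Reduced Gröbner basis: {x_1^{3} + x_2^{2}, x_2^{3} - 2x_2^{2} - x_1 + 3x_2 - 2}.
Label its elements g_1 = x_1^{3} + x_2^{2}, g_2 = x_2^{3} - 2x_2^{2} - x_1 + 3x_2 - 2.

Reduce p = x_1^{3} + x_2^{2} - 3 modulo G:
  leading term x_1^{3}: subtract (1)·g_1 from x_1^{3} + x_2^{2} - 3 → -3
  leading term 1: no divisor's leading term divides it; move -3 to the remainder.
  normal form = -3.
The normal form is nonzero, so p ∉ I. Since p minus its normal form lies in I, I + (p) = I + (r) where r = -3; decide whether this ideal is the whole ring.
Here r = -3 is a nonzero constant, hence a unit: 1 ∈ I + (p), the Gröbner basis of I + (p) is {1}, and the enlarged system has no common solution — adjoining p is inconsistent.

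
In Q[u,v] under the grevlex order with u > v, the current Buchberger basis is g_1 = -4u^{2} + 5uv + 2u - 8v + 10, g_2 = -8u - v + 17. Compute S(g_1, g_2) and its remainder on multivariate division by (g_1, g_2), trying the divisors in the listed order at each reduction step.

lcm(LM(g_1), LM(g_2)) = u^{2}.
S = (lcm/LT(g_1))·g_1 − (lcm/LT(g_2))·g_2 = -\tfrac{11}{8}uv + \tfrac{13}{8}u + 2v - \tfrac{5}{2}.
Reduce S modulo (g_1, g_2) in that order:
  leading term uv: subtract (\tfrac{11}{64}v)·g_2 from -\tfrac{11}{8}uv + \tfrac{13}{8}u + 2v - \tfrac{5}{2} → \tfrac{11}{64}v^{2} + \tfrac{13}{8}u - \tfrac{59}{64}v - \tfrac{5}{2}
  leading term v^{2}: no divisor's leading term divides it; move \tfrac{11}{64}v^{2} to the remainder.
  leading term u: subtract (-\tfrac{13}{64})·g_2 from \tfrac{13}{8}u - \tfrac{59}{64}v - \tfrac{5}{2} → -\tfrac{9}{8}v + \tfrac{61}{64}
  leading term v: no divisor's leading term divides it; move -\tfrac{9}{8}v to the remainder.
  leading term 1: no divisor's leading term divides it; move \tfrac{61}{64} to the remainder.
The remainder \tfrac{11}{64}v^{2} - \tfrac{9}{8}v + \tfrac{61}{64} is nonzero, so it would be added as the next basis element.

S(g_1, g_2) = -\tfrac{11}{8}uv + \tfrac{13}{8}u + 2v - \tfrac{5}{2}; remainder on division = \tfrac{11}{64}v^{2} - \tfrac{9}{8}v + \tfrac{61}{64}.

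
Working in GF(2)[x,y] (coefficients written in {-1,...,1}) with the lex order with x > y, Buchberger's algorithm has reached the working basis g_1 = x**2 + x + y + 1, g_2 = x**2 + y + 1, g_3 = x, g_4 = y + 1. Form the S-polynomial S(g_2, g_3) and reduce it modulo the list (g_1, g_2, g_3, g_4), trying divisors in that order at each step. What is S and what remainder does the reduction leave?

lcm(LM(g_2), LM(g_3)) = x**2.
S = (lcm/LT(g_2))·g_2 − (lcm/LT(g_3))·g_3 = y + 1.
Reduce S modulo (g_1, g_2, g_3, g_4) in that order:
  leading term y: subtract (1)·g_4 from y + 1 → 0
The remainder is 0, so this S-polynomial contributes no new basis element.
This is the inner loop of Buchberger's algorithm — each nonzero remainder becomes a new basis element.

S(g_2, g_3) = y + 1; remainder on division = 0.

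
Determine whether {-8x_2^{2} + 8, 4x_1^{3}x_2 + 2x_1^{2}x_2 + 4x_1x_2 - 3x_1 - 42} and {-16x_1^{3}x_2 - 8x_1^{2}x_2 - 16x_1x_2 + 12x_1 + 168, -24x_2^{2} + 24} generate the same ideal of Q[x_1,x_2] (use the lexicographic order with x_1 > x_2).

Two ideals are equal iff their reduced Gröbner bases coincide (the reduced basis is unique for a fixed ordering).
Buchberger on the first generating set:
f_1 = -8x_2^{2} + 8, LT = x_2^{2}.
f_2 = 4x_1^{3}x_2 + 2x_1^{2}x_2 + 4x_1x_2 - 3x_1 - 42, LT = x_1^{3}x_2.

S(f_1,f_2): lcm = x_1^{3}x_2^{2}. S = -x_1^{3} - \tfrac{1}{2}x_1^{2}x_2^{2} - x_1x_2^{2} + \tfrac{3}{4}x_1x_2 + \tfrac{21}{2}x_2.
  leading term x_1^{3}: no divisor's leading term divides it; move -x_1^{3} to the remainder.
  leading term x_1^{2}x_2^{2}: subtract (\tfrac{1}{16}x_1^{2})·f_1 from -\tfrac{1}{2}x_1^{2}x_2^{2} - x_1x_2^{2} + \tfrac{3}{4}x_1x_2 + \tfrac{21}{2}x_2 → -\tfrac{1}{2}x_1^{2} - x_1x_2^{2} + \tfrac{3}{4}x_1x_2 + \tfrac{21}{2}x_2
  leading term x_1^{2}: no divisor's leading term divides it; move -\tfrac{1}{2}x_1^{2} to the remainder.
  leading term x_1x_2^{2}: subtract (\tfrac{1}{8}x_1)·f_1 from -x_1x_2^{2} + \tfrac{3}{4}x_1x_2 + \tfrac{21}{2}x_2 → \tfrac{3}{4}x_1x_2 - x_1 + \tfrac{21}{2}x_2
  leading term x_1x_2: no divisor's leading term divides it; move \tfrac{3}{4}x_1x_2 to the remainder.
  leading term x_1: no divisor's leading term divides it; move -x_1 to the remainder.
  leading term x_2: no divisor's leading term divides it; move \tfrac{21}{2}x_2 to the remainder.
  remainder -x_1^{3} - \tfrac{1}{2}x_1^{2} + \tfrac{3}{4}x_1x_2 - x_1 + \tfrac{21}{2}x_2 ≠ 0; add g_3 = -x_1^{3} - \tfrac{1}{2}x_1^{2} + \tfrac{3}{4}x_1x_2 - x_1 + \tfrac{21}{2}x_2 to the basis.

The other S-polynomials (S(f_1,g_3), S(f_2,g_3)) all reduce to 0 modulo the current basis, so we have a Gröbner basis.
Inter-reduce: drop elements whose leading term is divisible by another's, tail-reduce, and make monic.
Reduced Gröbner basis: {x_1^{3} + \tfrac{1}{2}x_1^{2} - \tfrac{3}{4}x_1x_2 + x_1 - \tfrac{21}{2}x_2, x_2^{2} - 1}.

Buchberger on the second generating set:
h_1 = -16x_1^{3}x_2 - 8x_1^{2}x_2 - 16x_1x_2 + 12x_1 + 168, LT = x_1^{3}x_2.
h_2 = -24x_2^{2} + 24, LT = x_2^{2}.

S(h_1,h_2): lcm = x_1^{3}x_2^{2}. S = x_1^{3} + \tfrac{1}{2}x_1^{2}x_2^{2} + x_1x_2^{2} - \tfrac{3}{4}x_1x_2 - \tfrac{21}{2}x_2.
  leading term x_1^{3}: no divisor's leading term divides it; move x_1^{3} to the remainder.
  leading term x_1^{2}x_2^{2}: subtract (-\tfrac{1}{48}x_1^{2})·h_2 from \tfrac{1}{2}x_1^{2}x_2^{2} + x_1x_2^{2} - \tfrac{3}{4}x_1x_2 - \tfrac{21}{2}x_2 → \tfrac{1}{2}x_1^{2} + x_1x_2^{2} - \tfrac{3}{4}x_1x_2 - \tfrac{21}{2}x_2
  leading term x_1^{2}: no divisor's leading term divides it; move \tfrac{1}{2}x_1^{2} to the remainder.
  leading term x_1x_2^{2}: subtract (-\tfrac{1}{24}x_1)·h_2 from x_1x_2^{2} - \tfrac{3}{4}x_1x_2 - \tfrac{21}{2}x_2 → -\tfrac{3}{4}x_1x_2 + x_1 - \tfrac{21}{2}x_2
  leading term x_1x_2: no divisor's leading term divides it; move -\tfrac{3}{4}x_1x_2 to the remainder.
  leading term x_1: no divisor's leading term divides it; move x_1 to the remainder.
  leading term x_2: no divisor's leading term divides it; move -\tfrac{21}{2}x_2 to the remainder.
  remainder x_1^{3} + \tfrac{1}{2}x_1^{2} - \tfrac{3}{4}x_1x_2 + x_1 - \tfrac{21}{2}x_2 ≠ 0; add k_3 = x_1^{3} + \tfrac{1}{2}x_1^{2} - \tfrac{3}{4}x_1x_2 + x_1 - \tfrac{21}{2}x_2 to the basis.

The other S-polynomials (S(h_1,k_3), S(h_2,k_3)) all reduce to 0 modulo the current basis, so we have a Gröbner basis.
Inter-reduce: drop elements whose leading term is divisible by another's, tail-reduce, and make monic.
Reduced Gröbner basis: {x_1^{3} + \tfrac{1}{2}x_1^{2} - \tfrac{3}{4}x_1x_2 + x_1 - \tfrac{21}{2}x_2, x_2^{2} - 1}.

Same reduced basis, so the two generating sets span the same ideal.

Yes, the ideals are equal.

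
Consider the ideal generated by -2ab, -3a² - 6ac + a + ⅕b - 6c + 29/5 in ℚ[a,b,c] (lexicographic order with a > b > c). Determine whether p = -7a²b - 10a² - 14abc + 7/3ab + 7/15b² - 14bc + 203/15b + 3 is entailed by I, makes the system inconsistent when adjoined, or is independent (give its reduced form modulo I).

-7a²b - 10a² - 14abc + 7/3ab + 7/15b² - 14bc + 203/15b + 3 is independent of I; its normal form modulo I is 20ac - 10/3a - ⅔b + 20c - 49/3.

First compute the reduced Gröbner basis of I by Buchberger's algorithm.
f_1 = -2ab, LT = ab.
f_2 = -3a² - 6ac + a + ⅕b - 6c + 29/5, LT = a².

S(f_1,f_2): lcm = a²b. S = -2abc + ⅓ab + 1/15b² - 2bc + 29/15b.
  leading term abc: subtract (c)·f_1 from -2abc + ⅓ab + 1/15b² - 2bc + 29/15b → ⅓ab + 1/15b² - 2bc + 29/15b
  leading term ab: subtract (-⅙)·f_1 from ⅓ab + 1/15b² - 2bc + 29/15b → 1/15b² - 2bc + 29/15b
  leading term b²: no divisor's leading term divides it; move 1/15b² to the remainder.
  leading term bc: no divisor's leading term divides it; move -2bc to the remainder.
  leading term b: no divisor's leading term divides it; move 29/15b to the remainder.
  remainder 1/15b² - 2bc + 29/15b ≠ 0; add h_3 = 1/15b² - 2bc + 29/15b to the basis.

The other S-polynomials (S(f_1,h_3), S(f_2,h_3)) all reduce to 0 modulo the current basis, so we have a Gröbner basis.
Inter-reduce: drop elements whose leading term is divisible by another's, tail-reduce, and make monic.
Reduced Gröbner basis: {a² + 2ac - ⅓a - 1/15b + 2c - 29/15, ab, b² - 30bc + 29b}.
Label its elements g_1 = a² + 2ac - ⅓a - 1/15b + 2c - 29/15, g_2 = ab, g_3 = b² - 30bc + 29b.

Reduce p = -7a²b - 10a² - 14abc + 7/3ab + 7/15b² - 14bc + 203/15b + 3 modulo G:
  leading term a²b: subtract (-7b)·g_1 from -7a²b - 10a² - 14abc + 7/3ab + 7/15b² - 14bc + 203/15b + 3 → -10a² + 3
  leading term a²: subtract (-10)·g_1 from -10a² + 3 → 20ac - 10/3a - ⅔b + 20c - 49/3
  leading term ac: no divisor's leading term divides it; move 20ac to the remainder.
  leading term a: no divisor's leading term divides it; move -10/3a to the remainder.
  leading term b: no divisor's leading term divides it; move -⅔b to the remainder.
  leading term c: no divisor's leading term divides it; move 20c to the remainder.
  leading term 1: no divisor's leading term divides it; move -49/3 to the remainder.
  normal form = 20ac - 10/3a - ⅔b + 20c - 49/3.
The normal form is nonzero, so p ∉ I. Since p minus its normal form lies in I, I + (p) = I + (r) where r = 20ac - 10/3a - ⅔b + 20c - 49/3; decide whether this ideal is the whole ring.
Run Buchberger on G together with r (pairs among the g_i already reduce to 0 since G is a Gröbner basis):
g_1 = a² + 2ac - ⅓a - 1/15b + 2c - 29/15, LT = a².
g_2 = ab, LT = ab.
g_3 = b² - 30bc + 29b, LT = b².
r = 20ac - 10/3a - ⅔b + 20c - 49/3, LT = ac.

S(g_1,r): lcm = a²c. S = ⅙a² + 1/30ab + 2ac² - 4/3ac + 49/60a - 1/15bc + 2c² - 29/15c.
  leading term a²: subtract (⅙)·g_1 from ⅙a² + 1/30ab + 2ac² - 4/3ac + 49/60a - 1/15bc + 2c² - 29/15c → 1/30ab + 2ac² - 5/3ac + 157/180a - 1/15bc + 1/90b + 2c² - 34/15c + 29/90
  leading term ab: subtract (1/30)·g_2 from 1/30ab + 2ac² - 5/3ac + 157/180a - 1/15bc + 1/90b + 2c² - 34/15c + 29/90 → 2ac² - 5/3ac + 157/180a - 1/15bc + 1/90b + 2c² - 34/15c + 29/90
  leading term ac²: subtract (1/10c)·r from 2ac² - 5/3ac + 157/180a - 1/15bc + 1/90b + 2c² - 34/15c + 29/90 → -4/3ac + 157/180a + 1/90b - 19/30c + 29/90
  leading term ac: subtract (-1/15)·r from -4/3ac + 157/180a + 1/90b - 19/30c + 29/90 → 13/20a - 1/30b + 7/10c - 23/30
  leading term a: no divisor's leading term divides it; move 13/20a to the remainder.
  leading term b: no divisor's leading term divides it; move -1/30b to the remainder.
  leading term c: no divisor's leading term divides it; move 7/10c to the remainder.
  leading term 1: no divisor's leading term divides it; move -23/30 to the remainder.
  remainder 13/20a - 1/30b + 7/10c - 23/30 ≠ 0; add m_5 = 13/20a - 1/30b + 7/10c - 23/30 to the basis.

S(g_2,r): lcm = abc. S = ⅙ab + 1/30b² - bc + 49/60b.
  leading term ab: subtract (⅙)·g_2 from ⅙ab + 1/30b² - bc + 49/60b → 1/30b² - bc + 49/60b
  leading term b²: subtract (1/30)·g_3 from 1/30b² - bc + 49/60b → -3/20b
  leading term b: no divisor's leading term divides it; move -3/20b to the remainder.
  remainder -3/20b ≠ 0; add m_6 = -3/20b to the basis.

S(r,m_5): lcm = ac. S = -⅙a + 2/39bc - 1/30b - 14/13c² + 85/39c - 49/60.
  leading term a: subtract (-10/39)·m_5 from -⅙a + 2/39bc - 1/30b - 14/13c² + 85/39c - 49/60 → 2/39bc - 49/1170b - 14/13c² + 92/39c - 2371/2340
  leading term bc: subtract (-40/117c)·m_6 from 2/39bc - 49/1170b - 14/13c² + 92/39c - 2371/2340 → -49/1170b - 14/13c² + 92/39c - 2371/2340
  leading term b: subtract (98/351)·m_6 from -49/1170b - 14/13c² + 92/39c - 2371/2340 → -14/13c² + 92/39c - 2371/2340
  leading term c²: no divisor's leading term divides it; move -14/13c² to the remainder.
  leading term c: no divisor's leading term divides it; move 92/39c to the remainder.
  leading term 1: no divisor's leading term divides it; move -2371/2340 to the remainder.
  remainder -14/13c² + 92/39c - 2371/2340 ≠ 0; add m_7 = -14/13c² + 92/39c - 2371/2340 to the basis.

The other S-polynomials (S(g_1,g_2), S(g_1,g_3), S(g_2,g_3), S(g_3,r), S(g_1,m_5), S(g_2,m_5), S(g_3,m_5), S(g_1,m_6), S(g_2,m_6), S(g_3,m_6), S(r,m_6), S(m_5,m_6), S(g_1,m_7), S(g_2,m_7), S(g_3,m_7), S(r,m_7), S(m_5,m_7), S(m_6,m_7)) all reduce to 0 modulo the current basis, so we have a Gröbner basis.
Inter-reduce: drop elements whose leading term is divisible by another's, tail-reduce, and make monic.
Reduced Gröbner basis: {a + 14/13c - 46/39, b, c² - 46/21c + 2371/2520}.
The reduced Gröbner basis of I + (p) is {a + 14/13c - 46/39, b, c² - 46/21c + 2371/2520} ≠ {1}, a proper ideal, so the enlarged system stays consistent: p is independent of I, with normal form 20ac - 10/3a - ⅔b + 20c - 49/3.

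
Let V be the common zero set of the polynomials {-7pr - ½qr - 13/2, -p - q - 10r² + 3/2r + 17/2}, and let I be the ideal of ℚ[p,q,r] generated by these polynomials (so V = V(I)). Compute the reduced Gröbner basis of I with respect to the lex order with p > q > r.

G = {p + q + 10r² - 3/2r - 17/2, qr + 140/13r³ - 21/13r² - 119/13r - 1}

The reduced Gröbner basis is the canonical form of the ideal for this ordering.

f_1 = -7pr - ½qr - 13/2, LT = pr.
f_2 = -p - q - 10r² + 3/2r + 17/2, LT = p.

S(f_1,f_2): lcm = pr. S = -13/14qr - 10r³ + 3/2r² + 17/2r + 13/14.
  leading term qr: no divisor's leading term divides it; move -13/14qr to the remainder.
  leading term r³: no divisor's leading term divides it; move -10r³ to the remainder.
  leading term r²: no divisor's leading term divides it; move 3/2r² to the remainder.
  leading term r: no divisor's leading term divides it; move 17/2r to the remainder.
  leading term 1: no divisor's leading term divides it; move 13/14 to the remainder.
  remainder -13/14qr - 10r³ + 3/2r² + 17/2r + 13/14 ≠ 0; add g_3 = -13/14qr - 10r³ + 3/2r² + 17/2r + 13/14 to the basis.

S(f_1,g_3): lcm = pqr. S = -140/13pr³ + 21/13pr² + 119/13pr + p + 1/14q²r + 13/14q.
  leading term pr³: subtract (20/13r²)·f_1 from -140/13pr³ + 21/13pr² + 119/13pr + p + 1/14q²r + 13/14q → 21/13pr² + 119/13pr + p + 1/14q²r + 10/13qr³ + 13/14q + 10r²
  leading term pr²: subtract (-3/13r)·f_1 from 21/13pr² + 119/13pr + p + 1/14q²r + 10/13qr³ + 13/14q + 10r² → 119/13pr + p + 1/14q²r + 10/13qr³ - 3/26qr² + 13/14q + 10r² - 3/2r
  leading term pr: subtract (-17/13)·f_1 from 119/13pr + p + 1/14q²r + 10/13qr³ - 3/26qr² + 13/14q + 10r² - 3/2r → p + 1/14q²r + 10/13qr³ - 3/26qr² - 17/26qr + 13/14q + 10r² - 3/2r - 17/2
  leading term p: subtract (-1)·f_2 from p + 1/14q²r + 10/13qr³ - 3/26qr² - 17/26qr + 13/14q + 10r² - 3/2r - 17/2 → 1/14q²r + 10/13qr³ - 3/26qr² - 17/26qr - 1/14q
  leading term q²r: subtract (-1/13q)·g_3 from 1/14q²r + 10/13qr³ - 3/26qr² - 17/26qr - 1/14q → 0
  remainder 0.

S(f_2,g_3): leading monomials are coprime, so the S-polynomial reduces to 0 (Buchberger's first criterion).
Every S-polynomial of the final basis reduces to 0, so we have a Gröbner basis.
Inter-reduce: drop elements whose leading term is divisible by another's, tail-reduce, and make monic.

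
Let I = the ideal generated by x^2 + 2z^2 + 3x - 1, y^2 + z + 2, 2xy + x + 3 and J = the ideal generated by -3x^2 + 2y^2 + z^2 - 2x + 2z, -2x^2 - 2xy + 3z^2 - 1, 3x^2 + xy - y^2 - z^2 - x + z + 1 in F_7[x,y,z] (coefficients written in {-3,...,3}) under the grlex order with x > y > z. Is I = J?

For a fixed monomial order, each ideal has a unique reduced Gröbner basis; comparing bases decides equality.
Buchberger on the first generating set:
f_1 = x^2 + 2z^2 + 3x - 1, LT = x^2.
f_2 = y^2 + z + 2, LT = y^2.
f_3 = 2xy + x + 3, LT = xy.

S(f_1,f_3): lcm = x^2y. S = 2yz^2 + 3x^2 + 3xy + 2x - y.
  reduce S modulo (f_1, f_2, f_3):
  remainder 2yz^2 + z^2 + 2x - y + 2 ≠ 0; add g_4 = 2yz^2 + z^2 + 2x - y + 2 to the basis.

S(f_2,f_3): lcm = xy^2. S = 3xy + xz + 2x + 2y.
  reduce S modulo (f_1, f_2, f_3, g_4):
  remainder xz - 3x + 2y - 1 ≠ 0; add g_5 = xz - 3x + 2y - 1 to the basis.

S(f_2,g_4): lcm = y^2z^2. S = 3yz^2 + z^3 - xy - 3y^2 + 2z^2 - y.
  reduce S modulo (f_1, f_2, f_3, g_4, g_5):
  remainder z^3 - 3z^2 + x - 3y + 3z + 1 ≠ 0; add g_6 = z^3 - 3z^2 + x - 3y + 3z + 1 to the basis.

The other S-polynomials (S(f_1,f_2), S(f_1,g_4), S(f_3,g_4), S(f_1,g_5), S(f_2,g_5), S(f_3,g_5), S(g_4,g_5), S(f_1,g_6), S(f_2,g_6), S(f_3,g_6), S(g_4,g_6), S(g_5,g_6)) all reduce to 0 modulo the current basis, so we have a Gröbner basis.
Inter-reduce: drop elements whose leading term is divisible by another's, tail-reduce, and make monic.
Reduced Gröbner basis: {yz^2 - 3z^2 + x + 3y + 1, z^3 - 3z^2 + x - 3y + 3z + 1, x^2 + 2z^2 + 3x - 1, xy - 3x - 2, xz - 3x + 2y - 1, y^2 + z + 2}.

Buchberger on the second generating set:
h_1 = -3x^2 + 2y^2 + z^2 - 2x + 2z, LT = x^2.
h_2 = -2x^2 - 2xy + 3z^2 - 1, LT = x^2.
h_3 = 3x^2 + xy - y^2 - z^2 - x + z + 1, LT = x^2.

S(h_1,h_2): lcm = x^2. S = -xy - 3y^2 + 3x - 3z + 3.
  reduce S modulo (h_1, h_2, h_3):
  remainder -xy - 3y^2 + 3x - 3z + 3 ≠ 0; add k_4 = -xy - 3y^2 + 3x - 3z + 3 to the basis.

S(h_1,h_3): lcm = x^2. S = 2xy + 2y^2 + x - z + 2.
  reduce S modulo (h_1, h_2, h_3, k_4):
  remainder 3y^2 + 1 ≠ 0; add k_5 = 3y^2 + 1 to the basis.

S(h_1,k_4): lcm = x^2y. S = -3xy^2 - 3y^3 + 2yz^2 + 3x^2 + 3xy - 3xz - 3yz + 3x.
  reduce S modulo (h_1, h_2, h_3, k_4, k_5):
  remainder 2yz^2 - 3xz - yz + z^2 - 3x + 3y - z + 1 ≠ 0; add k_6 = 2yz^2 - 3xz - yz + z^2 - 3x + 3y - z + 1 to the basis.

S(k_4,k_5): lcm = xy^2. S = 3y^3 - 3xy + 3yz + 2x - 3y.
  reduce S modulo (h_1, h_2, h_3, k_4, k_5, k_6):
  remainder 3yz + 3y + 2z + 2 ≠ 0; add k_7 = 3yz + 3y + 2z + 2 to the basis.

S(k_4,k_6): lcm = xyz^2. S = 3y^2z^2 - 2x^2z - 3xyz + 3z^3 - 2x^2 + 2xy - 3xz - 3z^2 + 3x.
  reduce S modulo (h_1, h_2, h_3, k_4, k_5, k_6, k_7):
  remainder xz + 3z^2 + x - z + 3 ≠ 0; add k_8 = xz + 3z^2 + x - z + 3 to the basis.

S(k_6,k_7): lcm = yz^2. S = 2xz + 2yz + z^2 + 2x - 2y - 3.
  reduce S modulo (h_1, h_2, h_3, k_4, k_5, k_6, k_7, k_8):
  remainder 2z^2 + 3y + 3z - 1 ≠ 0; add k_9 = 2z^2 + 3y + 3z - 1 to the basis.

The other S-polynomials (S(h_2,h_3), S(h_2,k_4), S(h_3,k_4), S(h_1,k_5), S(h_2,k_5), S(h_3,k_5), S(h_1,k_6), S(h_2,k_6), S(h_3,k_6), S(k_5,k_6), S(h_1,k_7), S(h_2,k_7), S(h_3,k_7), S(k_4,k_7), S(k_5,k_7), S(h_1,k_8), S(h_2,k_8), S(h_3,k_8), S(k_4,k_8), S(k_5,k_8), S(k_6,k_8), S(k_7,k_8), S(h_1,k_9), S(h_2,k_9), S(h_3,k_9), S(k_4,k_9), S(k_5,k_9), S(k_6,k_9), S(k_7,k_9), S(k_8,k_9)) all reduce to 0 modulo the current basis, so we have a Gröbner basis.
Inter-reduce: drop elements whose leading term is divisible by another's, tail-reduce, and make monic.
Reduced Gröbner basis: {x^2 + 3x - 3y + z + 2, xy - 3x + 3z + 3, xz + x - y - 2z + 1, y^2 - 2, yz + y + 3z + 3, z^2 - 2y - 2z + 3}.

The bases are distinct; the ideals are different.

No, the ideals differ.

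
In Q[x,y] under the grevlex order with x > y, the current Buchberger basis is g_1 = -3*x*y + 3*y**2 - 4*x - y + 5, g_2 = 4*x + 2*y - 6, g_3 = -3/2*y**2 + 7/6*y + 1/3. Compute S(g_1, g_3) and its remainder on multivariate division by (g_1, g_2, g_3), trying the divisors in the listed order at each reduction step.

lcm(LM(g_1), LM(g_3)) = x*y**2.
S = (lcm/LT(g_1))·g_1 − (lcm/LT(g_3))·g_3 = -y**3 + 19/9*x*y + 1/3*y**2 + 2/9*x - 5/3*y.
Reduce S modulo (g_1, g_2, g_3) in that order:
  leading term y**3: subtract (2/3*y)·g_3 from -y**3 + 19/9*x*y + 1/3*y**2 + 2/9*x - 5/3*y → 19/9*x*y - 4/9*y**2 + 2/9*x - 17/9*y
  leading term x*y: subtract (-19/27)·g_1 from 19/9*x*y - 4/9*y**2 + 2/9*x - 17/9*y → 5/3*y**2 - 70/27*x - 70/27*y + 95/27
  leading term y**2: subtract (-10/9)·g_3 from 5/3*y**2 - 70/27*x - 70/27*y + 95/27 → -70/27*x - 35/27*y + 35/9
  leading term x: subtract (-35/54)·g_2 from -70/27*x - 35/27*y + 35/9 → 0
The remainder is 0, so this S-polynomial contributes no new basis element.

S(g_1, g_3) = -y**3 + 19/9*x*y + 1/3*y**2 + 2/9*x - 5/3*y; remainder on division = 0.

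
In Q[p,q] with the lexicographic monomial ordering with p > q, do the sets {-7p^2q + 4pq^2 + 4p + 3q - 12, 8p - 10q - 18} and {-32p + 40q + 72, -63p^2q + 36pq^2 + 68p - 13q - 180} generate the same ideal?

Yes, the ideals are equal.

Since reduced Gröbner bases are canonical representatives of ideals under a given ordering, it suffices to compute and compare them.
Buchberger on the first generating set:
f_1 = -7p^2q + 4pq^2 + 4p + 3q - 12, LT = p^2q.
f_2 = 8p - 10q - 18, LT = p.

S(f_1,f_2): lcm = p^2q. S = 19/28pq^2 + 9/4pq - 4/7p - 3/7q + 12/7.
  reduce S modulo (f_1, f_2):
  remainder 95/112q^3 + 243/56q^2 + 439/112q + 3/7 ≠ 0; add g_3 = 95/112q^3 + 243/56q^2 + 439/112q + 3/7 to the basis.

The other S-polynomials (S(f_1,g_3), S(f_2,g_3)) all reduce to 0 modulo the current basis, so we have a Gröbner basis.
Inter-reduce: drop elements whose leading term is divisible by another's, tail-reduce, and make monic.
Reduced Gröbner basis: {p - 5/4q - 9/4, q^3 + 486/95q^2 + 439/95q + 48/95}.

Buchberger on the second generating set:
h_1 = -32p + 40q + 72, LT = p.
h_2 = -63p^2q + 36pq^2 + 68p - 13q - 180, LT = p^2q.

S(h_1,h_2): lcm = p^2q. S = -19/28pq^2 - 9/4pq + 68/63p - 13/63q - 20/7.
  reduce S modulo (h_1, h_2):
  remainder -95/112q^3 - 243/56q^2 - 439/112q - 3/7 ≠ 0; add k_3 = -95/112q^3 - 243/56q^2 - 439/112q - 3/7 to the basis.

The other S-polynomials (S(h_1,k_3), S(h_2,k_3)) all reduce to 0 modulo the current basis, so we have a Gröbner basis.
Inter-reduce: drop elements whose leading term is divisible by another's, tail-reduce, and make monic.
Reduced Gröbner basis: {p - 5/4q - 9/4, q^3 + 486/95q^2 + 439/95q + 48/95}.

The two bases agree; hence the ideals are identical.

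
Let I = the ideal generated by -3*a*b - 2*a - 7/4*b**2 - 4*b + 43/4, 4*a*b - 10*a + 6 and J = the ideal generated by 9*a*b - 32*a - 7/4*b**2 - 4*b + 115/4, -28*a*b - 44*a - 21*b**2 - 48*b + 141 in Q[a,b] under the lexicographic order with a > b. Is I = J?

Since reduced Gröbner bases are canonical representatives of ideals under a given ordering, it suffices to compute and compare them.
Buchberger on the first generating set:
f_1 = -3*a*b - 2*a - 7/4*b**2 - 4*b + 43/4, LT = a*b.
f_2 = 4*a*b - 10*a + 6, LT = a*b.

S(f_1,f_2): lcm = a*b. S = 19/6*a + 7/12*b**2 + 4/3*b - 61/12.
  reduce S modulo (f_1, f_2):
  remainder 19/6*a + 7/12*b**2 + 4/3*b - 61/12 ≠ 0; add g_3 = 19/6*a + 7/12*b**2 + 4/3*b - 61/12 to the basis.

S(f_1,g_3): lcm = a*b. S = 2/3*a - 7/38*b**3 + 37/228*b**2 + 335/114*b - 43/12.
  reduce S modulo (f_1, f_2, g_3):
  remainder -7/38*b**3 + 3/76*b**2 + 101/38*b - 191/76 ≠ 0; add g_4 = -7/38*b**3 + 3/76*b**2 + 101/38*b - 191/76 to the basis.

The other S-polynomials (S(f_2,g_3), S(f_1,g_4), S(f_2,g_4), S(g_3,g_4)) all reduce to 0 modulo the current basis, so we have a Gröbner basis.
Inter-reduce: drop elements whose leading term is divisible by another's, tail-reduce, and make monic.
Reduced Gröbner basis: {a + 7/38*b**2 + 8/19*b - 61/38, b**3 - 3/14*b**2 - 101/7*b + 191/14}.

Buchberger on the second generating set:
h_1 = 9*a*b - 32*a - 7/4*b**2 - 4*b + 115/4, LT = a*b.
h_2 = -28*a*b - 44*a - 21*b**2 - 48*b + 141, LT = a*b.

S(h_1,h_2): lcm = a*b. S = -323/63*a - 17/18*b**2 - 136/63*b + 1037/126.
  reduce S modulo (h_1, h_2):
  remainder -323/63*a - 17/18*b**2 - 136/63*b + 1037/126 ≠ 0; add k_3 = -323/63*a - 17/18*b**2 - 136/63*b + 1037/126 to the basis.

S(h_1,k_3): lcm = a*b. S = -32/9*a - 7/38*b**3 - 421/684*b**2 + 397/342*b + 115/36.
  reduce S modulo (h_1, h_2, k_3):
  remainder -7/38*b**3 + 3/76*b**2 + 101/38*b - 191/76 ≠ 0; add k_4 = -7/38*b**3 + 3/76*b**2 + 101/38*b - 191/76 to the basis.

The other S-polynomials (S(h_2,k_3), S(h_1,k_4), S(h_2,k_4), S(k_3,k_4)) all reduce to 0 modulo the current basis, so we have a Gröbner basis.
Inter-reduce: drop elements whose leading term is divisible by another's, tail-reduce, and make monic.
Reduced Gröbner basis: {a + 7/38*b**2 + 8/19*b - 61/38, b**3 - 3/14*b**2 - 101/7*b + 191/14}.

These coincide, so the ideals are equal.

Yes, the ideals are equal.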